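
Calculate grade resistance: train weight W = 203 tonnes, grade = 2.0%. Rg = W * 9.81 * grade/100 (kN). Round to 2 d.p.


Rg = W * 9.81 * grade / 100
Rg = 203 * 9.81 * 2.0 / 100
Rg = 1991.43 * 0.02
Rg = 39.83 kN

39.83


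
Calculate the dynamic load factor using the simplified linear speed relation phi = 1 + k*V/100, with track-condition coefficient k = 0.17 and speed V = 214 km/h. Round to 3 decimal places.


phi = 1 + k * V / 100
phi = 1 + 0.17 * 214 / 100
phi = 1 + 0.3638
phi = 1.364

1.364


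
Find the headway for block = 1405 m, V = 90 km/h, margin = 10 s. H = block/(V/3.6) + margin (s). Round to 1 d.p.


V = 90 / 3.6 = 25.0 m/s
Block traversal time = 1405 / 25.0 = 56.2 s
Headway = 56.2 + 10
Headway = 66.2 s

66.2


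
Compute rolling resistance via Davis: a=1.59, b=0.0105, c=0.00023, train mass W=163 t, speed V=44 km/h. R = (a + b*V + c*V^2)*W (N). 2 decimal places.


b*V = 0.0105 * 44 = 0.462
c*V^2 = 0.00023 * 1936 = 0.44528
R_per_t = 1.59 + 0.462 + 0.44528 = 2.49728 N/t
R_total = 2.49728 * 163 = 407.06 N

407.06


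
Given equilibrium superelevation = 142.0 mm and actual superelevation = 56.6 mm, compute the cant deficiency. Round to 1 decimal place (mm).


Cant deficiency = equilibrium cant - actual cant
CD = 142.0 - 56.6
CD = 85.4 mm

85.4


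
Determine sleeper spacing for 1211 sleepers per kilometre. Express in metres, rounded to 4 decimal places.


Spacing = 1000 m / number of sleepers
Spacing = 1000 / 1211
Spacing = 0.8258 m

0.8258


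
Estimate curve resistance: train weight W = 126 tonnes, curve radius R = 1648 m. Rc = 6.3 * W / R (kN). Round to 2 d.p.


Rc = 6.3 * W / R
Rc = 6.3 * 126 / 1648
Rc = 793.8 / 1648
Rc = 0.48 kN

0.48


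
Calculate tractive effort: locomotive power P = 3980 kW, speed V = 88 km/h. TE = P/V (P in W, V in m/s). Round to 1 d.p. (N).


Convert: P = 3980 kW = 3980000 W
V = 88 / 3.6 = 24.4444 m/s
TE = 3980000 / 24.4444
TE = 162818.2 N

162818.2


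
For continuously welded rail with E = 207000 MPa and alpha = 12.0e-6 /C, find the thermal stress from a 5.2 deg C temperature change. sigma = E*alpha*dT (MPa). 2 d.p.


sigma = E * alpha * dT
sigma = 207000 * 12.0e-6 * 5.2
sigma = 2.484 * 5.2
sigma = 12.92 MPa

12.92


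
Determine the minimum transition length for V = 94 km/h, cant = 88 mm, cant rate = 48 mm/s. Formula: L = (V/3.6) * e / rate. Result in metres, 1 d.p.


Convert speed: V = 94 / 3.6 = 26.1111 m/s
L = 26.1111 * 88 / 48
L = 2297.7778 / 48
L = 47.9 m

47.9


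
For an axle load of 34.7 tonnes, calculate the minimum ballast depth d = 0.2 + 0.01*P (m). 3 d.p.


d = 0.2 + 0.01 * 34.7
d = 0.2 + 0.347
d = 0.547 m

0.547


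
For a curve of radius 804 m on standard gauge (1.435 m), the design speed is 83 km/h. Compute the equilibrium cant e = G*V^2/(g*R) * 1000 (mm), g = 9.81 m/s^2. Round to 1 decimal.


Convert speed: V = 83 / 3.6 = 23.0556 m/s
Apply formula: e = 1.435 * 23.0556^2 / (9.81 * 804)
e = 1.435 * 531.5586 / 7887.24
e = 0.096711 m = 96.7 mm

96.7


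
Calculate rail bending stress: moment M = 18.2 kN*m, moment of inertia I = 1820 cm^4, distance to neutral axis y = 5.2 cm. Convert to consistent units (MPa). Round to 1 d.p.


Convert units:
M = 18.2 kN*m = 18200000 N*mm
y = 5.2 cm = 52 mm
I = 1820 cm^4 = 18200000 mm^4
sigma = 18200000 * 52 / 18200000
sigma = 52.0 MPa

52.0


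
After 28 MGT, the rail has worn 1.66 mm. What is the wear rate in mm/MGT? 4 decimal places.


Wear rate = total wear / cumulative tonnage
Rate = 1.66 / 28
Rate = 0.0593 mm/MGT

0.0593


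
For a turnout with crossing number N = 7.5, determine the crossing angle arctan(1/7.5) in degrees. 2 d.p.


1/N = 1/7.5 = 0.133333
angle = arctan(0.133333) = 0.132552 rad
angle = 0.132552 * 180/pi = 7.59 degrees

7.59


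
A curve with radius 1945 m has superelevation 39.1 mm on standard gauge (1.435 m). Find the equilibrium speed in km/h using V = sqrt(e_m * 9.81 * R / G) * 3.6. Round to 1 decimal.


Convert cant: e = 39.1 mm = 0.0391 m
V_ms = sqrt(0.0391 * 9.81 * 1945 / 1.435)
V_ms = sqrt(519.892401) = 22.8011 m/s
V = 22.8011 * 3.6 = 82.1 km/h

82.1


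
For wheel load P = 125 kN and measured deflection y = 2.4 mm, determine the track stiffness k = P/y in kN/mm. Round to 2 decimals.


Track stiffness k = P / y
k = 125 / 2.4
k = 52.08 kN/mm

52.08


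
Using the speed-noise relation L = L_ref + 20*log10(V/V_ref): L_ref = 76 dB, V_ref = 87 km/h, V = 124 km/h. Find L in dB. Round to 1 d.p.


V/V_ref = 124 / 87 = 1.425287
log10(1.425287) = 0.153902
20 * 0.153902 = 3.078
L = 76 + 3.078 = 79.1 dB

79.1


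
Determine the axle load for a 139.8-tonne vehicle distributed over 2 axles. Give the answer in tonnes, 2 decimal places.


Load per axle = total weight / number of axles
Load = 139.8 / 2
Load = 69.90 tonnes

69.90


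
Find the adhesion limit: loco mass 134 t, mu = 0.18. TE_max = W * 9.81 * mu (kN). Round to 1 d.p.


TE_max = W * g * mu
TE_max = 134 * 9.81 * 0.18
TE_max = 1314.54 * 0.18
TE_max = 236.6 kN

236.6


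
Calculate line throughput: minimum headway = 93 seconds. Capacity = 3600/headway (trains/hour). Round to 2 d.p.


Capacity = 3600 / headway
Capacity = 3600 / 93
Capacity = 38.71 trains/hour

38.71


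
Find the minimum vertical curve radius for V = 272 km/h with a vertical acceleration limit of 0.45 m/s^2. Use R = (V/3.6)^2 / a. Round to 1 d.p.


Convert speed: V = 272 / 3.6 = 75.5556 m/s
V^2 = 5708.642 m^2/s^2
R_v = 5708.642 / 0.45
R_v = 12685.9 m

12685.9


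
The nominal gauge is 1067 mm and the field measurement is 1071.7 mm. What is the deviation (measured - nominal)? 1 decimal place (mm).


Deviation = measured - nominal
Deviation = 1071.7 - 1067
Deviation = 4.7 mm

4.7


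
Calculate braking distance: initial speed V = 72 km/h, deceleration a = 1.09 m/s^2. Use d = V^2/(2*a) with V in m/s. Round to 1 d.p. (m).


Convert speed: V = 72 / 3.6 = 20.0 m/s
V^2 = 400.0
d = 400.0 / (2 * 1.09)
d = 400.0 / 2.18
d = 183.5 m

183.5


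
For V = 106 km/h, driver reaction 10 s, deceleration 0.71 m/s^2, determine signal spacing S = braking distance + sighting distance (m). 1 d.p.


V = 106 / 3.6 = 29.4444 m/s
Braking distance = 29.4444^2 / (2*0.71) = 610.546 m
Sighting distance = 29.4444 * 10 = 294.4444 m
S = 610.546 + 294.4444 = 905.0 m

905.0


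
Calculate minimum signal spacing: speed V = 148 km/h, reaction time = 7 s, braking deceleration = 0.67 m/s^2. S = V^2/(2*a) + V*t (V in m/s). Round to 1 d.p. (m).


V = 148 / 3.6 = 41.1111 m/s
Braking distance = 41.1111^2 / (2*0.67) = 1261.2862 m
Sighting distance = 41.1111 * 7 = 287.7778 m
S = 1261.2862 + 287.7778 = 1549.1 m

1549.1


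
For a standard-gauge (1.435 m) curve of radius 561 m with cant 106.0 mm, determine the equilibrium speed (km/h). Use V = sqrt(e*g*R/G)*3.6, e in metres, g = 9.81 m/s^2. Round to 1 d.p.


Convert cant: e = 106.0 mm = 0.1060 m
V_ms = sqrt(0.1060 * 9.81 * 561 / 1.435)
V_ms = sqrt(406.523666) = 20.1624 m/s
V = 20.1624 * 3.6 = 72.6 km/h

72.6


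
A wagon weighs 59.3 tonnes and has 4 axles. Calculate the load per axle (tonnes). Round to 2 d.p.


Load per axle = total weight / number of axles
Load = 59.3 / 4
Load = 14.83 tonnes

14.83


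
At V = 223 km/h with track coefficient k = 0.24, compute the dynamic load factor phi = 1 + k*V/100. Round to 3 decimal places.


phi = 1 + k * V / 100
phi = 1 + 0.24 * 223 / 100
phi = 1 + 0.5352
phi = 1.535

1.535


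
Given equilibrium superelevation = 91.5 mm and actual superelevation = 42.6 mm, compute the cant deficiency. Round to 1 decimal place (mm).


Cant deficiency = equilibrium cant - actual cant
CD = 91.5 - 42.6
CD = 48.9 mm

48.9


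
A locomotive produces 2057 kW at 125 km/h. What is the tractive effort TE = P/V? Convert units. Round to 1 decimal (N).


Convert: P = 2057 kW = 2057000 W
V = 125 / 3.6 = 34.7222 m/s
TE = 2057000 / 34.7222
TE = 59241.6 N

59241.6


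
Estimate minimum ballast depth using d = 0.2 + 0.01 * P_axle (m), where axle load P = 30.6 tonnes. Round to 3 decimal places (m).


d = 0.2 + 0.01 * 30.6
d = 0.2 + 0.306
d = 0.506 m

0.506


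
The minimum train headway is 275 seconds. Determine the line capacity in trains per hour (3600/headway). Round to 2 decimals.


Capacity = 3600 / headway
Capacity = 3600 / 275
Capacity = 13.09 trains/hour

13.09


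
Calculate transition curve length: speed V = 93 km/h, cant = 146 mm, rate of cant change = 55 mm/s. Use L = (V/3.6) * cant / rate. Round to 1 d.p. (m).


Convert speed: V = 93 / 3.6 = 25.8333 m/s
L = 25.8333 * 146 / 55
L = 3771.6667 / 55
L = 68.6 m

68.6


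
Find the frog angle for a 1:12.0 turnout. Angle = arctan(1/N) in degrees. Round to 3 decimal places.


1/N = 1/12.0 = 0.083333
angle = arctan(0.083333) = 0.083141 rad
angle = 0.083141 * 180/pi = 4.764 degrees

4.764


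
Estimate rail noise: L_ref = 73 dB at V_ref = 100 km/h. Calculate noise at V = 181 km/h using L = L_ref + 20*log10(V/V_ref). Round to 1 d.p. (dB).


V/V_ref = 181 / 100 = 1.81
log10(1.81) = 0.257679
20 * 0.257679 = 5.1536
L = 73 + 5.1536 = 78.2 dB

78.2


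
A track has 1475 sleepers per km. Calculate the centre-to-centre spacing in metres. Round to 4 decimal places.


Spacing = 1000 m / number of sleepers
Spacing = 1000 / 1475
Spacing = 0.6780 m

0.6780


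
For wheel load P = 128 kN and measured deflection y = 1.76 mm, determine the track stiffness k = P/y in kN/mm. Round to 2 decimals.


Track stiffness k = P / y
k = 128 / 1.76
k = 72.73 kN/mm

72.73


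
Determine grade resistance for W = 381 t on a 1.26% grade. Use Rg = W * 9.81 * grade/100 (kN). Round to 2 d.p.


Rg = W * 9.81 * grade / 100
Rg = 381 * 9.81 * 1.26 / 100
Rg = 3737.61 * 0.0126
Rg = 47.09 kN

47.09


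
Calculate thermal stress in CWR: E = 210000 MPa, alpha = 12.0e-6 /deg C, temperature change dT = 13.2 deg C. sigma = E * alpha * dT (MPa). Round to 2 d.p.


sigma = E * alpha * dT
sigma = 210000 * 12.0e-6 * 13.2
sigma = 2.52 * 13.2
sigma = 33.26 MPa

33.26


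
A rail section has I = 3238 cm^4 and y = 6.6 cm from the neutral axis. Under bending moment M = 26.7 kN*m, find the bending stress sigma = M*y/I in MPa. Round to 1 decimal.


Convert units:
M = 26.7 kN*m = 26700000 N*mm
y = 6.6 cm = 66 mm
I = 3238 cm^4 = 32380000 mm^4
sigma = 26700000 * 66 / 32380000
sigma = 54.4 MPa

54.4


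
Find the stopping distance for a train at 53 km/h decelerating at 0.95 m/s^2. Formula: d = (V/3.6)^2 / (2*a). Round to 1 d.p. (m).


Convert speed: V = 53 / 3.6 = 14.7222 m/s
V^2 = 216.7438
d = 216.7438 / (2 * 0.95)
d = 216.7438 / 1.9
d = 114.1 m

114.1


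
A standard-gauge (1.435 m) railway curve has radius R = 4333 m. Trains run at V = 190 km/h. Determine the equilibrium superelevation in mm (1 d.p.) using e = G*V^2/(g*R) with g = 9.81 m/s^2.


Convert speed: V = 190 / 3.6 = 52.7778 m/s
Apply formula: e = 1.435 * 52.7778^2 / (9.81 * 4333)
e = 1.435 * 2785.4938 / 42506.73
e = 0.094036 m = 94.0 mm

94.0


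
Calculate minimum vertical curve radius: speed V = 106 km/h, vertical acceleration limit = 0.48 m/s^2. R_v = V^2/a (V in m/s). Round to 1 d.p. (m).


Convert speed: V = 106 / 3.6 = 29.4444 m/s
V^2 = 866.9753 m^2/s^2
R_v = 866.9753 / 0.48
R_v = 1806.2 m

1806.2


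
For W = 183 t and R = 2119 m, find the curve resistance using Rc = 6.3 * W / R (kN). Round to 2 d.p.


Rc = 6.3 * W / R
Rc = 6.3 * 183 / 2119
Rc = 1152.9 / 2119
Rc = 0.54 kN

0.54


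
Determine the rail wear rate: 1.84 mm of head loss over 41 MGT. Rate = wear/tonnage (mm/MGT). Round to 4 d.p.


Wear rate = total wear / cumulative tonnage
Rate = 1.84 / 41
Rate = 0.0449 mm/MGT

0.0449


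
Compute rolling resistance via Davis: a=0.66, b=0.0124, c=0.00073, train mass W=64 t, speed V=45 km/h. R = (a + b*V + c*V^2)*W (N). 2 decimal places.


b*V = 0.0124 * 45 = 0.558
c*V^2 = 0.00073 * 2025 = 1.47825
R_per_t = 0.66 + 0.558 + 1.47825 = 2.69625 N/t
R_total = 2.69625 * 64 = 172.56 N

172.56


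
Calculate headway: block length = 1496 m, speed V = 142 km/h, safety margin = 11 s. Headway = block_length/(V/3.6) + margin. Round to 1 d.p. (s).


V = 142 / 3.6 = 39.4444 m/s
Block traversal time = 1496 / 39.4444 = 37.9268 s
Headway = 37.9268 + 11
Headway = 48.9 s

48.9


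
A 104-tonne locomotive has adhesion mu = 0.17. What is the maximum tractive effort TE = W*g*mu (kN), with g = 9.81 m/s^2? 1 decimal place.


TE_max = W * g * mu
TE_max = 104 * 9.81 * 0.17
TE_max = 1020.24 * 0.17
TE_max = 173.4 kN

173.4


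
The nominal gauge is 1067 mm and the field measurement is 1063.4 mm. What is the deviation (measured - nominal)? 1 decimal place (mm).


Deviation = measured - nominal
Deviation = 1063.4 - 1067
Deviation = -3.6 mm

-3.6


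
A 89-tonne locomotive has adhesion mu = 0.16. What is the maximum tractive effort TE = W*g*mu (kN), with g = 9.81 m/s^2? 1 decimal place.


TE_max = W * g * mu
TE_max = 89 * 9.81 * 0.16
TE_max = 873.09 * 0.16
TE_max = 139.7 kN

139.7


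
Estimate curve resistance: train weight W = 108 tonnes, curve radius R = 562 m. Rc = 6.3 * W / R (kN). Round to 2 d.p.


Rc = 6.3 * W / R
Rc = 6.3 * 108 / 562
Rc = 680.4 / 562
Rc = 1.21 kN

1.21


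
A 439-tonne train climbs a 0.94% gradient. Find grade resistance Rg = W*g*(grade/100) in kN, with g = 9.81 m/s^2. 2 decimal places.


Rg = W * 9.81 * grade / 100
Rg = 439 * 9.81 * 0.94 / 100
Rg = 4306.59 * 0.0094
Rg = 40.48 kN

40.48


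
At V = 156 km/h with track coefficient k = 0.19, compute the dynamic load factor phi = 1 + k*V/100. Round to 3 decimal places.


phi = 1 + k * V / 100
phi = 1 + 0.19 * 156 / 100
phi = 1 + 0.2964
phi = 1.296

1.296


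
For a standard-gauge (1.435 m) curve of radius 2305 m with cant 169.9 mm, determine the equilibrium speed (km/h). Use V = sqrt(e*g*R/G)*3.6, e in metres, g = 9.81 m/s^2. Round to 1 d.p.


Convert cant: e = 169.9 mm = 0.1699 m
V_ms = sqrt(0.1699 * 9.81 * 2305 / 1.435)
V_ms = sqrt(2677.20369) = 51.7417 m/s
V = 51.7417 * 3.6 = 186.3 km/h

186.3


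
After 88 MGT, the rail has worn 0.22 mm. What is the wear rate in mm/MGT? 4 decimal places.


Wear rate = total wear / cumulative tonnage
Rate = 0.22 / 88
Rate = 0.0025 mm/MGT

0.0025


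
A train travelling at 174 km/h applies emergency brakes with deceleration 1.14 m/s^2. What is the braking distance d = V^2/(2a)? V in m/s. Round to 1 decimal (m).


Convert speed: V = 174 / 3.6 = 48.3333 m/s
V^2 = 2336.1111
d = 2336.1111 / (2 * 1.14)
d = 2336.1111 / 2.28
d = 1024.6 m

1024.6


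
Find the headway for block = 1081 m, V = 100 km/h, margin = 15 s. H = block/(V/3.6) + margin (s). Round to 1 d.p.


V = 100 / 3.6 = 27.7778 m/s
Block traversal time = 1081 / 27.7778 = 38.916 s
Headway = 38.916 + 15
Headway = 53.9 s

53.9


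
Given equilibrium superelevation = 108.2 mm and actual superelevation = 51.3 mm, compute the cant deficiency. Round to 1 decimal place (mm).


Cant deficiency = equilibrium cant - actual cant
CD = 108.2 - 51.3
CD = 56.9 mm

56.9


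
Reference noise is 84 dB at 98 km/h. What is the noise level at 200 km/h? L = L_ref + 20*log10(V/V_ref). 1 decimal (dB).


V/V_ref = 200 / 98 = 2.040816
log10(2.040816) = 0.309804
20 * 0.309804 = 6.1961
L = 84 + 6.1961 = 90.2 dB

90.2


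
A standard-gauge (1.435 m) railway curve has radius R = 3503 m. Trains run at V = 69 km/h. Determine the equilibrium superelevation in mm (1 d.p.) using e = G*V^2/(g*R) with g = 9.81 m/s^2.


Convert speed: V = 69 / 3.6 = 19.1667 m/s
Apply formula: e = 1.435 * 19.1667^2 / (9.81 * 3503)
e = 1.435 * 367.3611 / 34364.43
e = 0.01534 m = 15.3 mm

15.3


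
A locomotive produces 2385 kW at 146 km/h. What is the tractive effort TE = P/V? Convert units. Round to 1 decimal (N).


Convert: P = 2385 kW = 2385000 W
V = 146 / 3.6 = 40.5556 m/s
TE = 2385000 / 40.5556
TE = 58808.2 N

58808.2


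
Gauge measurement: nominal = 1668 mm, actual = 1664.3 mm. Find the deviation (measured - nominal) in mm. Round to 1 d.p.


Deviation = measured - nominal
Deviation = 1664.3 - 1668
Deviation = -3.7 mm

-3.7


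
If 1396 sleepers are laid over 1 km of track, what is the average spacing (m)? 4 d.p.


Spacing = 1000 m / number of sleepers
Spacing = 1000 / 1396
Spacing = 0.7163 m

0.7163


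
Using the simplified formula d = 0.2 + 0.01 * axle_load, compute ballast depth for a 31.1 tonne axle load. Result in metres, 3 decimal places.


d = 0.2 + 0.01 * 31.1
d = 0.2 + 0.311
d = 0.511 m

0.511


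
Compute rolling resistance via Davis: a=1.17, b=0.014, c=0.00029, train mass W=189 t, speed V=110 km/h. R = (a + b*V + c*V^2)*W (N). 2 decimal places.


b*V = 0.014 * 110 = 1.54
c*V^2 = 0.00029 * 12100 = 3.509
R_per_t = 1.17 + 1.54 + 3.509 = 6.219 N/t
R_total = 6.219 * 189 = 1175.39 N

1175.39


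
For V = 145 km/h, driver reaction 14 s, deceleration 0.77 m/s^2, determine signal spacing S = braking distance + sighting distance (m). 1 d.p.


V = 145 / 3.6 = 40.2778 m/s
Braking distance = 40.2778^2 / (2*0.77) = 1053.4412 m
Sighting distance = 40.2778 * 14 = 563.8889 m
S = 1053.4412 + 563.8889 = 1617.3 m

1617.3


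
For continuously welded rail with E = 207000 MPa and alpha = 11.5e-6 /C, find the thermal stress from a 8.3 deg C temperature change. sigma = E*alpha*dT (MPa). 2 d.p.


sigma = E * alpha * dT
sigma = 207000 * 11.5e-6 * 8.3
sigma = 2.3805 * 8.3
sigma = 19.76 MPa

19.76


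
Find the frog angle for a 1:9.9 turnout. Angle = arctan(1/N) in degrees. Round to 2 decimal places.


1/N = 1/9.9 = 0.10101
angle = arctan(0.10101) = 0.100669 rad
angle = 0.100669 * 180/pi = 5.77 degrees

5.77


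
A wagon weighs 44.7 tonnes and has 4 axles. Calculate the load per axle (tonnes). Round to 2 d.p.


Load per axle = total weight / number of axles
Load = 44.7 / 4
Load = 11.18 tonnes

11.18


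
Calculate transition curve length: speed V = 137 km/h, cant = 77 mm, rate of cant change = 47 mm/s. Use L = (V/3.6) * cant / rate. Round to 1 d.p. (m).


Convert speed: V = 137 / 3.6 = 38.0556 m/s
L = 38.0556 * 77 / 47
L = 2930.2778 / 47
L = 62.3 m

62.3


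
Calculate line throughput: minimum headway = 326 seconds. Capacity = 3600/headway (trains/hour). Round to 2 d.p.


Capacity = 3600 / headway
Capacity = 3600 / 326
Capacity = 11.04 trains/hour

11.04


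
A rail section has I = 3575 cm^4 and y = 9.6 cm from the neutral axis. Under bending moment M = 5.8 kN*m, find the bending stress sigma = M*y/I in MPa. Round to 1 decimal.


Convert units:
M = 5.8 kN*m = 5800000 N*mm
y = 9.6 cm = 96 mm
I = 3575 cm^4 = 35750000 mm^4
sigma = 5800000 * 96 / 35750000
sigma = 15.6 MPa

15.6


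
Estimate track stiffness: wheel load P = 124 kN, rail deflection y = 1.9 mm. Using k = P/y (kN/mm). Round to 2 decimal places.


Track stiffness k = P / y
k = 124 / 1.9
k = 65.26 kN/mm

65.26


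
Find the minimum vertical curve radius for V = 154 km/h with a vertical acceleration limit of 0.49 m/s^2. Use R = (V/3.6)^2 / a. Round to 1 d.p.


Convert speed: V = 154 / 3.6 = 42.7778 m/s
V^2 = 1829.9383 m^2/s^2
R_v = 1829.9383 / 0.49
R_v = 3734.6 m

3734.6


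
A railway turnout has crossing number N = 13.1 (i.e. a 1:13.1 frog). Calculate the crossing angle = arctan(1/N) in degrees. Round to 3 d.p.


1/N = 1/13.1 = 0.076336
angle = arctan(0.076336) = 0.076188 rad
angle = 0.076188 * 180/pi = 4.365 degrees

4.365


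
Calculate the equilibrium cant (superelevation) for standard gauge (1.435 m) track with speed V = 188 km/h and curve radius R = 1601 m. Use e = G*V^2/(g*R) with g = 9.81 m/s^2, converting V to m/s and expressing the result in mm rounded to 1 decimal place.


Convert speed: V = 188 / 3.6 = 52.2222 m/s
Apply formula: e = 1.435 * 52.2222^2 / (9.81 * 1601)
e = 1.435 * 2727.1605 / 15705.81
e = 0.249174 m = 249.2 mm

249.2


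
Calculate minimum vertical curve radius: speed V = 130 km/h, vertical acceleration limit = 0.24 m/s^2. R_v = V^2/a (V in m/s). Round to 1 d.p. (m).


Convert speed: V = 130 / 3.6 = 36.1111 m/s
V^2 = 1304.0123 m^2/s^2
R_v = 1304.0123 / 0.24
R_v = 5433.4 m

5433.4


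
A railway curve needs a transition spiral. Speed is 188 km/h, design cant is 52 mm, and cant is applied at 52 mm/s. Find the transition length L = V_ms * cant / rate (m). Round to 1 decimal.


Convert speed: V = 188 / 3.6 = 52.2222 m/s
L = 52.2222 * 52 / 52
L = 2715.5556 / 52
L = 52.2 m

52.2


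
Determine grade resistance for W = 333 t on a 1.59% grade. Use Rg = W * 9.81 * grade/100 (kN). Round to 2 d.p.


Rg = W * 9.81 * grade / 100
Rg = 333 * 9.81 * 1.59 / 100
Rg = 3266.73 * 0.0159
Rg = 51.94 kN

51.94


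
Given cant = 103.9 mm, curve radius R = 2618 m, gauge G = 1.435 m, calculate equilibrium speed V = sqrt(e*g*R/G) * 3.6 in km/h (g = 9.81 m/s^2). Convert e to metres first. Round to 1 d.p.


Convert cant: e = 103.9 mm = 0.1039 m
V_ms = sqrt(0.1039 * 9.81 * 2618 / 1.435)
V_ms = sqrt(1859.526176) = 43.1222 m/s
V = 43.1222 * 3.6 = 155.2 km/h

155.2


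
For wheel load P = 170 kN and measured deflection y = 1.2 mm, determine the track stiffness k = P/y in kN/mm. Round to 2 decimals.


Track stiffness k = P / y
k = 170 / 1.2
k = 141.67 kN/mm

141.67


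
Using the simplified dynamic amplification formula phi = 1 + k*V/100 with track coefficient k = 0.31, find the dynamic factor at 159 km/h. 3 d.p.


phi = 1 + k * V / 100
phi = 1 + 0.31 * 159 / 100
phi = 1 + 0.4929
phi = 1.493

1.493


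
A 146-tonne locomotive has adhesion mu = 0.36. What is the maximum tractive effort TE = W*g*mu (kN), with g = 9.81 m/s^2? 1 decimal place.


TE_max = W * g * mu
TE_max = 146 * 9.81 * 0.36
TE_max = 1432.26 * 0.36
TE_max = 515.6 kN

515.6


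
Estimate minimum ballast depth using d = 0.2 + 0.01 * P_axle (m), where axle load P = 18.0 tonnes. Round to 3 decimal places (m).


d = 0.2 + 0.01 * 18.0
d = 0.2 + 0.18
d = 0.380 m

0.380


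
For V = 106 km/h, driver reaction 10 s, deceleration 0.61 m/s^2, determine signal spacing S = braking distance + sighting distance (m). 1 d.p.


V = 106 / 3.6 = 29.4444 m/s
Braking distance = 29.4444^2 / (2*0.61) = 710.6355 m
Sighting distance = 29.4444 * 10 = 294.4444 m
S = 710.6355 + 294.4444 = 1005.1 m

1005.1


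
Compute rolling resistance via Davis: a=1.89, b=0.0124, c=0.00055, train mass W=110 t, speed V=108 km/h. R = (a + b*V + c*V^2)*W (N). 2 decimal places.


b*V = 0.0124 * 108 = 1.3392
c*V^2 = 0.00055 * 11664 = 6.4152
R_per_t = 1.89 + 1.3392 + 6.4152 = 9.6444 N/t
R_total = 9.6444 * 110 = 1060.88 N

1060.88


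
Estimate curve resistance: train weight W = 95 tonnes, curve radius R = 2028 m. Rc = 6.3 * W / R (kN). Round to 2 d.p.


Rc = 6.3 * W / R
Rc = 6.3 * 95 / 2028
Rc = 598.5 / 2028
Rc = 0.30 kN

0.30


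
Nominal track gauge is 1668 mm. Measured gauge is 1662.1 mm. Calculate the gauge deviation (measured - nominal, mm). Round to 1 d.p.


Deviation = measured - nominal
Deviation = 1662.1 - 1668
Deviation = -5.9 mm

-5.9


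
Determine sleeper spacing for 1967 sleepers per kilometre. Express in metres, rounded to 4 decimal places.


Spacing = 1000 m / number of sleepers
Spacing = 1000 / 1967
Spacing = 0.5084 m

0.5084


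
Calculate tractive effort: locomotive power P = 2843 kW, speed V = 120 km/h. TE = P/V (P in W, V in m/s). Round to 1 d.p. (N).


Convert: P = 2843 kW = 2843000 W
V = 120 / 3.6 = 33.3333 m/s
TE = 2843000 / 33.3333
TE = 85290.0 N

85290.0


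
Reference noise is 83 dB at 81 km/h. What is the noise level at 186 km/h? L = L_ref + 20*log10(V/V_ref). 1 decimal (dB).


V/V_ref = 186 / 81 = 2.296296
log10(2.296296) = 0.361028
20 * 0.361028 = 7.2206
L = 83 + 7.2206 = 90.2 dB

90.2


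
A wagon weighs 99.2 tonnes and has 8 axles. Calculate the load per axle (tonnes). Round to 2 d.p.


Load per axle = total weight / number of axles
Load = 99.2 / 8
Load = 12.40 tonnes

12.40


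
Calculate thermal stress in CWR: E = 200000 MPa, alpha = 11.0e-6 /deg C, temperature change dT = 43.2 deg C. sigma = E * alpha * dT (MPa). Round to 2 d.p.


sigma = E * alpha * dT
sigma = 200000 * 11.0e-6 * 43.2
sigma = 2.2 * 43.2
sigma = 95.04 MPa

95.04


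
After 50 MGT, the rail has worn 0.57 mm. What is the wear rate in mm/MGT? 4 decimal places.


Wear rate = total wear / cumulative tonnage
Rate = 0.57 / 50
Rate = 0.0114 mm/MGT

0.0114


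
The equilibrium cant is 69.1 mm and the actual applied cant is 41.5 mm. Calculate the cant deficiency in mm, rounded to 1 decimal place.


Cant deficiency = equilibrium cant - actual cant
CD = 69.1 - 41.5
CD = 27.6 mm

27.6


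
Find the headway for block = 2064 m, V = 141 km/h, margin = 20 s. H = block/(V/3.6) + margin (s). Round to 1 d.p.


V = 141 / 3.6 = 39.1667 m/s
Block traversal time = 2064 / 39.1667 = 52.6979 s
Headway = 52.6979 + 20
Headway = 72.7 s

72.7


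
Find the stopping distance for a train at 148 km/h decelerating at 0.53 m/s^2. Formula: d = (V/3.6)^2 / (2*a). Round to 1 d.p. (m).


Convert speed: V = 148 / 3.6 = 41.1111 m/s
V^2 = 1690.1235
d = 1690.1235 / (2 * 0.53)
d = 1690.1235 / 1.06
d = 1594.5 m

1594.5


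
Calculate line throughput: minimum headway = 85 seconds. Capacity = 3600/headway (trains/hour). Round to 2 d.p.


Capacity = 3600 / headway
Capacity = 3600 / 85
Capacity = 42.35 trains/hour

42.35


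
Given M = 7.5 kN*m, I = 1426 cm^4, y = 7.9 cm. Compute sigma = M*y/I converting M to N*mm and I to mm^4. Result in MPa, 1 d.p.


Convert units:
M = 7.5 kN*m = 7500000 N*mm
y = 7.9 cm = 79 mm
I = 1426 cm^4 = 14260000 mm^4
sigma = 7500000 * 79 / 14260000
sigma = 41.5 MPa

41.5


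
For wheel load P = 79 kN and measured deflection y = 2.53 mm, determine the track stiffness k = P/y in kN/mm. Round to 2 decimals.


Track stiffness k = P / y
k = 79 / 2.53
k = 31.23 kN/mm

31.23


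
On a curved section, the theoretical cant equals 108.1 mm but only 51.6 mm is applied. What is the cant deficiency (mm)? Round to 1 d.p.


Cant deficiency = equilibrium cant - actual cant
CD = 108.1 - 51.6
CD = 56.5 mm

56.5


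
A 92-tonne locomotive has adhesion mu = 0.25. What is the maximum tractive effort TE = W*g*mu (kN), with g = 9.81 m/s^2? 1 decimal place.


TE_max = W * g * mu
TE_max = 92 * 9.81 * 0.25
TE_max = 902.52 * 0.25
TE_max = 225.6 kN

225.6


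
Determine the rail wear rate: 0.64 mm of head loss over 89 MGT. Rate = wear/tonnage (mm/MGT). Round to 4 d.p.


Wear rate = total wear / cumulative tonnage
Rate = 0.64 / 89
Rate = 0.0072 mm/MGT

0.0072


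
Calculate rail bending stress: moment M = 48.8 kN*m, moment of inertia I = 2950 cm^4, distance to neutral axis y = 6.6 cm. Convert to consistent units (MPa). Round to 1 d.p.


Convert units:
M = 48.8 kN*m = 48800000 N*mm
y = 6.6 cm = 66 mm
I = 2950 cm^4 = 29500000 mm^4
sigma = 48800000 * 66 / 29500000
sigma = 109.2 MPa

109.2


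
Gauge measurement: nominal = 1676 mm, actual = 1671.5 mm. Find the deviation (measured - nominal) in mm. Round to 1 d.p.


Deviation = measured - nominal
Deviation = 1671.5 - 1676
Deviation = -4.5 mm

-4.5


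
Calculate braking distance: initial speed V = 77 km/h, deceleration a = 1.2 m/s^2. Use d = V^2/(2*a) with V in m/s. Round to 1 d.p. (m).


Convert speed: V = 77 / 3.6 = 21.3889 m/s
V^2 = 457.4846
d = 457.4846 / (2 * 1.2)
d = 457.4846 / 2.4
d = 190.6 m

190.6


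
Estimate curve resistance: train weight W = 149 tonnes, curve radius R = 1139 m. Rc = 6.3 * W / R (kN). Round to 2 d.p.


Rc = 6.3 * W / R
Rc = 6.3 * 149 / 1139
Rc = 938.7 / 1139
Rc = 0.82 kN

0.82


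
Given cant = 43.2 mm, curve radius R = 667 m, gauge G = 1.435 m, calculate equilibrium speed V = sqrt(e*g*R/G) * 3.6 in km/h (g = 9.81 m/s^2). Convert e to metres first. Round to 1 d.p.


Convert cant: e = 43.2 mm = 0.0432 m
V_ms = sqrt(0.0432 * 9.81 * 667 / 1.435)
V_ms = sqrt(196.982066) = 14.035 m/s
V = 14.035 * 3.6 = 50.5 km/h

50.5


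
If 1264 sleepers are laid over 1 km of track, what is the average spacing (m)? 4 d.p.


Spacing = 1000 m / number of sleepers
Spacing = 1000 / 1264
Spacing = 0.7911 m

0.7911


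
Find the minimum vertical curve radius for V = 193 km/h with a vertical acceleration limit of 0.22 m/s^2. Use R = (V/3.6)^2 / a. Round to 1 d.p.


Convert speed: V = 193 / 3.6 = 53.6111 m/s
V^2 = 2874.1512 m^2/s^2
R_v = 2874.1512 / 0.22
R_v = 13064.3 m

13064.3


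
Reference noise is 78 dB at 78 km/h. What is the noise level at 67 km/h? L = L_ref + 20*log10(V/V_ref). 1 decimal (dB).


V/V_ref = 67 / 78 = 0.858974
log10(0.858974) = -0.06602
20 * -0.06602 = -1.3204
L = 78 + -1.3204 = 76.7 dB

76.7


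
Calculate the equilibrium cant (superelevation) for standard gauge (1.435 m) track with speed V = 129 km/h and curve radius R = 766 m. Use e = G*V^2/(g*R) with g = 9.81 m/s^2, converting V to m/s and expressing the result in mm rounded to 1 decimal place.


Convert speed: V = 129 / 3.6 = 35.8333 m/s
Apply formula: e = 1.435 * 35.8333^2 / (9.81 * 766)
e = 1.435 * 1284.0278 / 7514.46
e = 0.245205 m = 245.2 mm

245.2


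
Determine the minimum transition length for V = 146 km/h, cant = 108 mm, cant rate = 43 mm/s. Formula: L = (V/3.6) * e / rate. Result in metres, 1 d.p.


Convert speed: V = 146 / 3.6 = 40.5556 m/s
L = 40.5556 * 108 / 43
L = 4380.0 / 43
L = 101.9 m

101.9


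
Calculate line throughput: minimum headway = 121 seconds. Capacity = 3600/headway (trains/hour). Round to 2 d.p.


Capacity = 3600 / headway
Capacity = 3600 / 121
Capacity = 29.75 trains/hour

29.75


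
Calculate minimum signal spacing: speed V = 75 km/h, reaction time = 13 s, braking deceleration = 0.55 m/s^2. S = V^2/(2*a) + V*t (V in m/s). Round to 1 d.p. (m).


V = 75 / 3.6 = 20.8333 m/s
Braking distance = 20.8333^2 / (2*0.55) = 394.5707 m
Sighting distance = 20.8333 * 13 = 270.8333 m
S = 394.5707 + 270.8333 = 665.4 m

665.4


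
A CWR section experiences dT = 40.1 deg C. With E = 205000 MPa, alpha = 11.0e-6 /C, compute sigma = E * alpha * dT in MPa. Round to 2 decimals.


sigma = E * alpha * dT
sigma = 205000 * 11.0e-6 * 40.1
sigma = 2.255 * 40.1
sigma = 90.43 MPa

90.43


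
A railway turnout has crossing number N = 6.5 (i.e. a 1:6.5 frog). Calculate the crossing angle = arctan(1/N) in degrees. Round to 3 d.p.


1/N = 1/6.5 = 0.153846
angle = arctan(0.153846) = 0.152649 rad
angle = 0.152649 * 180/pi = 8.746 degrees

8.746


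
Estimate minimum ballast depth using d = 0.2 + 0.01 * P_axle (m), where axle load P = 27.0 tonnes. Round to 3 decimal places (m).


d = 0.2 + 0.01 * 27.0
d = 0.2 + 0.27
d = 0.470 m

0.470


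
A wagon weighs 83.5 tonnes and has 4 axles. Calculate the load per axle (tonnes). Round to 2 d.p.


Load per axle = total weight / number of axles
Load = 83.5 / 4
Load = 20.88 tonnes

20.88


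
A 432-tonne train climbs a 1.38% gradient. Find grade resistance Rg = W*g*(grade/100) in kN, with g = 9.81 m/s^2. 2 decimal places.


Rg = W * 9.81 * grade / 100
Rg = 432 * 9.81 * 1.38 / 100
Rg = 4237.92 * 0.0138
Rg = 58.48 kN

58.48


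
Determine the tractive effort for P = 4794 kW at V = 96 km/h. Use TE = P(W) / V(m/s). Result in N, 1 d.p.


Convert: P = 4794 kW = 4794000 W
V = 96 / 3.6 = 26.6667 m/s
TE = 4794000 / 26.6667
TE = 179775.0 N

179775.0


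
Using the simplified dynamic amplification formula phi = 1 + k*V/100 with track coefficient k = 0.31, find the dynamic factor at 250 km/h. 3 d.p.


phi = 1 + k * V / 100
phi = 1 + 0.31 * 250 / 100
phi = 1 + 0.775
phi = 1.775

1.775


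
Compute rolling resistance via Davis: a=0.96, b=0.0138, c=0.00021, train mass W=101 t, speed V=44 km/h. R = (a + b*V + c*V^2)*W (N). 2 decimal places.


b*V = 0.0138 * 44 = 0.6072
c*V^2 = 0.00021 * 1936 = 0.40656
R_per_t = 0.96 + 0.6072 + 0.40656 = 1.97376 N/t
R_total = 1.97376 * 101 = 199.35 N

199.35


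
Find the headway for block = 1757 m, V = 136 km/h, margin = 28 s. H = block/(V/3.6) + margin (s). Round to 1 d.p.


V = 136 / 3.6 = 37.7778 m/s
Block traversal time = 1757 / 37.7778 = 46.5088 s
Headway = 46.5088 + 28
Headway = 74.5 s

74.5


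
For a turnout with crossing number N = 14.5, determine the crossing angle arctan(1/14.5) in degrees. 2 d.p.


1/N = 1/14.5 = 0.068966
angle = arctan(0.068966) = 0.068856 rad
angle = 0.068856 * 180/pi = 3.95 degrees

3.95


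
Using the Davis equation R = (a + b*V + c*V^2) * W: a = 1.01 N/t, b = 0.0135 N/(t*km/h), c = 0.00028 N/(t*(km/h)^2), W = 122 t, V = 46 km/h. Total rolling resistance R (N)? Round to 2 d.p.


b*V = 0.0135 * 46 = 0.621
c*V^2 = 0.00028 * 2116 = 0.59248
R_per_t = 1.01 + 0.621 + 0.59248 = 2.22348 N/t
R_total = 2.22348 * 122 = 271.26 N

271.26


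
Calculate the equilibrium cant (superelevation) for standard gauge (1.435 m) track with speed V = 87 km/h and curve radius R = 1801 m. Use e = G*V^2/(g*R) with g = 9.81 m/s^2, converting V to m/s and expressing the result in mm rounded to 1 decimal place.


Convert speed: V = 87 / 3.6 = 24.1667 m/s
Apply formula: e = 1.435 * 24.1667^2 / (9.81 * 1801)
e = 1.435 * 584.0278 / 17667.81
e = 0.047435 m = 47.4 mm

47.4


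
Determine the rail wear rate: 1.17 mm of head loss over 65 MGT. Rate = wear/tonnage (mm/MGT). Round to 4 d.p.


Wear rate = total wear / cumulative tonnage
Rate = 1.17 / 65
Rate = 0.0180 mm/MGT

0.0180


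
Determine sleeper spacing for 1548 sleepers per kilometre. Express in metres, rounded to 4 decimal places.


Spacing = 1000 m / number of sleepers
Spacing = 1000 / 1548
Spacing = 0.6460 m

0.6460


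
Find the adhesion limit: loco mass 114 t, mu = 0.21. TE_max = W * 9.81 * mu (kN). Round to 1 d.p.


TE_max = W * g * mu
TE_max = 114 * 9.81 * 0.21
TE_max = 1118.34 * 0.21
TE_max = 234.9 kN

234.9


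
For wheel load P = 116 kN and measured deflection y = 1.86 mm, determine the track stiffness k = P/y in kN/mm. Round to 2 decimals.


Track stiffness k = P / y
k = 116 / 1.86
k = 62.37 kN/mm

62.37


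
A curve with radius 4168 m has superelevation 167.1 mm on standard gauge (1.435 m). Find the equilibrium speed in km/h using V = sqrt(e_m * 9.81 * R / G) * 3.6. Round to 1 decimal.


Convert cant: e = 167.1 mm = 0.1671 m
V_ms = sqrt(0.1671 * 9.81 * 4168 / 1.435)
V_ms = sqrt(4761.253079) = 69.0018 m/s
V = 69.0018 * 3.6 = 248.4 km/h

248.4


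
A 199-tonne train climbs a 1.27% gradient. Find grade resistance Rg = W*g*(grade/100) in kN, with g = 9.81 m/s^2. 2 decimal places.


Rg = W * 9.81 * grade / 100
Rg = 199 * 9.81 * 1.27 / 100
Rg = 1952.19 * 0.0127
Rg = 24.79 kN

24.79


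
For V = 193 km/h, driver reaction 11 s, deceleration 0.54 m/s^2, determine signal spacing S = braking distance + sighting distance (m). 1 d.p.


V = 193 / 3.6 = 53.6111 m/s
Braking distance = 53.6111^2 / (2*0.54) = 2661.2511 m
Sighting distance = 53.6111 * 11 = 589.7222 m
S = 2661.2511 + 589.7222 = 3251.0 m

3251.0


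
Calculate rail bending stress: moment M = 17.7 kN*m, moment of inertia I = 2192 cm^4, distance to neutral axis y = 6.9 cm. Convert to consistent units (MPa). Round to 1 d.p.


Convert units:
M = 17.7 kN*m = 17700000 N*mm
y = 6.9 cm = 69 mm
I = 2192 cm^4 = 21920000 mm^4
sigma = 17700000 * 69 / 21920000
sigma = 55.7 MPa

55.7


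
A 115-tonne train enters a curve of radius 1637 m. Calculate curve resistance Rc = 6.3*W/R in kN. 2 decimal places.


Rc = 6.3 * W / R
Rc = 6.3 * 115 / 1637
Rc = 724.5 / 1637
Rc = 0.44 kN

0.44


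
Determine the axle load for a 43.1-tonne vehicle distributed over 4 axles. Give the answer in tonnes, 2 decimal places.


Load per axle = total weight / number of axles
Load = 43.1 / 4
Load = 10.78 tonnes

10.78


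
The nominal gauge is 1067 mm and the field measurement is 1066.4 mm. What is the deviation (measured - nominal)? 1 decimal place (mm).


Deviation = measured - nominal
Deviation = 1066.4 - 1067
Deviation = -0.6 mm

-0.6


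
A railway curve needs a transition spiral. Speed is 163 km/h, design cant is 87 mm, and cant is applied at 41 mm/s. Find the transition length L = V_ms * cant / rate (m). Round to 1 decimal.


Convert speed: V = 163 / 3.6 = 45.2778 m/s
L = 45.2778 * 87 / 41
L = 3939.1667 / 41
L = 96.1 m

96.1


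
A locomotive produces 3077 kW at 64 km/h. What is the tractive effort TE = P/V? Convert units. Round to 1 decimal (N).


Convert: P = 3077 kW = 3077000 W
V = 64 / 3.6 = 17.7778 m/s
TE = 3077000 / 17.7778
TE = 173081.3 N

173081.3


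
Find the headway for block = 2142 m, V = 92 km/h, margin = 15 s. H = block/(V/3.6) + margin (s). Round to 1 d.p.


V = 92 / 3.6 = 25.5556 m/s
Block traversal time = 2142 / 25.5556 = 83.8174 s
Headway = 83.8174 + 15
Headway = 98.8 s

98.8


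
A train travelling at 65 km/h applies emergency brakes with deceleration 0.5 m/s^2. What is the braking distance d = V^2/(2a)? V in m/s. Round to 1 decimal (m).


Convert speed: V = 65 / 3.6 = 18.0556 m/s
V^2 = 326.0031
d = 326.0031 / (2 * 0.5)
d = 326.0031 / 1.0
d = 326.0 m

326.0


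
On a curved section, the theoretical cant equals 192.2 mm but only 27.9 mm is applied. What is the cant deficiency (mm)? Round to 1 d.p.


Cant deficiency = equilibrium cant - actual cant
CD = 192.2 - 27.9
CD = 164.3 mm

164.3


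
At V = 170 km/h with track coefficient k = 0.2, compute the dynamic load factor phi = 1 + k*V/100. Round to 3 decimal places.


phi = 1 + k * V / 100
phi = 1 + 0.2 * 170 / 100
phi = 1 + 0.34
phi = 1.340

1.340


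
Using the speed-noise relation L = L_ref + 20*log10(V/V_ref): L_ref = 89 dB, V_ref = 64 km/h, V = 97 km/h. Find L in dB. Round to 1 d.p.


V/V_ref = 97 / 64 = 1.515625
log10(1.515625) = 0.180592
20 * 0.180592 = 3.6118
L = 89 + 3.6118 = 92.6 dB

92.6


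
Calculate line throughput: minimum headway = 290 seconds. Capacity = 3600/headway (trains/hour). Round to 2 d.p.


Capacity = 3600 / headway
Capacity = 3600 / 290
Capacity = 12.41 trains/hour

12.41


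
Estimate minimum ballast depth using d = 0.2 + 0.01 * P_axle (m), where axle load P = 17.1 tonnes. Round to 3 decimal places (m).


d = 0.2 + 0.01 * 17.1
d = 0.2 + 0.171
d = 0.371 m

0.371


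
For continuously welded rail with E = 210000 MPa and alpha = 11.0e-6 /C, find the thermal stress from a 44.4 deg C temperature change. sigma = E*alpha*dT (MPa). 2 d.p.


sigma = E * alpha * dT
sigma = 210000 * 11.0e-6 * 44.4
sigma = 2.31 * 44.4
sigma = 102.56 MPa

102.56


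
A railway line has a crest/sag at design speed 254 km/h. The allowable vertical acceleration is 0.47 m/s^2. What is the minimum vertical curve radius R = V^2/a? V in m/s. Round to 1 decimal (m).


Convert speed: V = 254 / 3.6 = 70.5556 m/s
V^2 = 4978.0864 m^2/s^2
R_v = 4978.0864 / 0.47
R_v = 10591.7 m

10591.7


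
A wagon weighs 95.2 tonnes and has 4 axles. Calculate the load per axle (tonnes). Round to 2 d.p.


Load per axle = total weight / number of axles
Load = 95.2 / 4
Load = 23.80 tonnes

23.80


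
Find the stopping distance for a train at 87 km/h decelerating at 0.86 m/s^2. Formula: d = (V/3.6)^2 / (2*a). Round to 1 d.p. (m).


Convert speed: V = 87 / 3.6 = 24.1667 m/s
V^2 = 584.0278
d = 584.0278 / (2 * 0.86)
d = 584.0278 / 1.72
d = 339.6 m

339.6


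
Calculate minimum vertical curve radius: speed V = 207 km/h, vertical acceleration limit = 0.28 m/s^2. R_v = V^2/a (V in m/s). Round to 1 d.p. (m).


Convert speed: V = 207 / 3.6 = 57.5 m/s
V^2 = 3306.25 m^2/s^2
R_v = 3306.25 / 0.28
R_v = 11808.0 m

11808.0


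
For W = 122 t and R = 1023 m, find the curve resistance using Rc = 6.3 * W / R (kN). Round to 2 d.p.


Rc = 6.3 * W / R
Rc = 6.3 * 122 / 1023
Rc = 768.6 / 1023
Rc = 0.75 kN

0.75


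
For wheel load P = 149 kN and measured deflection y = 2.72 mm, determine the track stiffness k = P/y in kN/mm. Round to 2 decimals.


Track stiffness k = P / y
k = 149 / 2.72
k = 54.78 kN/mm

54.78


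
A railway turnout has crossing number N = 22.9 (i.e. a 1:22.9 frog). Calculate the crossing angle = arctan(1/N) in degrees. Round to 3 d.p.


1/N = 1/22.9 = 0.043668
angle = arctan(0.043668) = 0.04364 rad
angle = 0.04364 * 180/pi = 2.500 degrees

2.500
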